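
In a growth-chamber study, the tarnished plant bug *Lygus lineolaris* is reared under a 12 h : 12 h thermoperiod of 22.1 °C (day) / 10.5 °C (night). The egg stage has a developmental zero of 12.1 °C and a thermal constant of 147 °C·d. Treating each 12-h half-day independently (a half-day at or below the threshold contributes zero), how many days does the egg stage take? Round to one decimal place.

29.4 days

Day half: max(0, 22.1 − 12.1) × 0.5 = 10.0 × 0.5 = 5.00 DD.
Night half: max(0, 10.5 − 12.1) × 0.5 = 0.0 × 0.5 = 0.00 DD.
Per 24 h: 5.00 DD/day.
Duration = 147 / 5.00 = 29.400 ≈ 29.4 days.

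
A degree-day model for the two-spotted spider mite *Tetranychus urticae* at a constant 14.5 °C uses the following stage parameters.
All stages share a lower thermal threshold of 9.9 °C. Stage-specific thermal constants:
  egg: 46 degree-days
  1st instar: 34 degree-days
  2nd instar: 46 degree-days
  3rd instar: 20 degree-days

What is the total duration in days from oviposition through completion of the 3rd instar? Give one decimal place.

31.7 days

Daily accumulation at 14.5 °C = 14.5 − 9.9 = 4.6 DD/day.
Total K = 46 + 34 + 46 + 20 = 146 DD.
Total duration = 146 / 4.6 = 31.739 ≈ 31.7 days.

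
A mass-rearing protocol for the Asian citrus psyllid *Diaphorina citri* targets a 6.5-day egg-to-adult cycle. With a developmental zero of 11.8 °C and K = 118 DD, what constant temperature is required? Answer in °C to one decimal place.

30.0 °C

Required daily accumulation = 118 / 6.5 = 18.154 DD/day.
T = T_base + 18.154 = 11.8 + 18.154 = 29.954 ≈ 30.0 °C.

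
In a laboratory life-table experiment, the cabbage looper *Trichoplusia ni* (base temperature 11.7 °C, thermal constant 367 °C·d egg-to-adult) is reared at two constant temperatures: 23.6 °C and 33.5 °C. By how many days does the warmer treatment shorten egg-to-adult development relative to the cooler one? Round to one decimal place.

At 23.6 °C: 367 / (23.6 − 11.7) = 367 / 11.9 = 30.840 d.
At 33.5 °C: 367 / (33.5 − 11.7) = 367 / 21.8 = 16.835 d.
Difference = |30.840 − 16.835| = 14.005 ≈ 14.0 days.

14.0 days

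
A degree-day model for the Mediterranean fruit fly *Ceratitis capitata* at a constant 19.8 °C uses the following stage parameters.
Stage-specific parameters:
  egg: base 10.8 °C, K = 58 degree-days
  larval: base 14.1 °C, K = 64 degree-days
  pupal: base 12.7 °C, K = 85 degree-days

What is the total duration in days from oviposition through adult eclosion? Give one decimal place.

egg: 58 / (19.8 − 10.8) = 58 / 9.0 = 6.444 d.
larval: 64 / (19.8 − 14.1) = 64 / 5.7 = 11.228 d.
pupal: 85 / (19.8 − 12.7) = 85 / 7.1 = 11.972 d.
Sum = 29.644 ≈ 29.6 days.

29.6 days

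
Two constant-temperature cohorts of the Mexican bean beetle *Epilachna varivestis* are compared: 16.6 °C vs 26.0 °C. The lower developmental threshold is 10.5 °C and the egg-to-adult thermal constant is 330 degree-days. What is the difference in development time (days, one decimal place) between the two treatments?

At 16.6 °C: 330 / (16.6 − 10.5) = 330 / 6.1 = 54.098 d.
At 26.0 °C: 330 / (26.0 − 10.5) = 330 / 15.5 = 21.290 d.
Difference = |54.098 − 21.290| = 32.808 ≈ 32.8 days.

32.8 days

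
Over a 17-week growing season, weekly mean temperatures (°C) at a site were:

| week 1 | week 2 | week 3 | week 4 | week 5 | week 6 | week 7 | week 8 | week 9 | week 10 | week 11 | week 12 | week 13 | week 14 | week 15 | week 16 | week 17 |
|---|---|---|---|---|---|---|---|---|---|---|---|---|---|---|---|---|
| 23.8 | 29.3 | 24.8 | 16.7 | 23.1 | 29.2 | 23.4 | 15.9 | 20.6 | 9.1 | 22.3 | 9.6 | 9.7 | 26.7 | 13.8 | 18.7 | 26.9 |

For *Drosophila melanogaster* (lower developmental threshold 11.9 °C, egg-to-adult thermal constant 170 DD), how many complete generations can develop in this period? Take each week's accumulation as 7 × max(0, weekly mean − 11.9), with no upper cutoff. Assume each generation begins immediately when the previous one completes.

6 generations

Weekly DD (7 × max(0, T̄ − 11.9)): 83.3, 121.8, 90.3, 33.6, 78.4, 121.1, 80.5, 28.0, 60.9, 0.0, 72.8, 0.0, 0.0, 103.6, 13.3, 47.6, 105.0.
Season total = 1040.2 DD.
Complete generations = ⌊1040.2 / 170⌋ = 6.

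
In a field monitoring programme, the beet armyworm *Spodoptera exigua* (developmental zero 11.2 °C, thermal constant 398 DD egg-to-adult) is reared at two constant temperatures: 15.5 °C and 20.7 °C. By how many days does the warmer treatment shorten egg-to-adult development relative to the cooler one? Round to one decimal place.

50.7 days

At 15.5 °C: 398 / (15.5 − 11.2) = 398 / 4.3 = 92.558 d.
At 20.7 °C: 398 / (20.7 − 11.2) = 398 / 9.5 = 41.895 d.
Difference = |92.558 − 41.895| = 50.663 ≈ 50.7 days.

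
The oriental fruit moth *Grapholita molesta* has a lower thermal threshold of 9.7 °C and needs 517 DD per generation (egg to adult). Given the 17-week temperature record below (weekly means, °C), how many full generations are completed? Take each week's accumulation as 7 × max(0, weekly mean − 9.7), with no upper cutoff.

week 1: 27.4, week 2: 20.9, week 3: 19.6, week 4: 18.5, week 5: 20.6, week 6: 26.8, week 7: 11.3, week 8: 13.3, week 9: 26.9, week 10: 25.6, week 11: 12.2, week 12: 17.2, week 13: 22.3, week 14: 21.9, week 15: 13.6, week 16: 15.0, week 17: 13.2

Weekly DD (7 × max(0, T̄ − 9.7)): 123.9, 78.4, 69.3, 61.6, 76.3, 119.7, 11.2, 25.2, 120.4, 111.3, 17.5, 52.5, 88.2, 85.4, 27.3, 37.1, 24.5.
Season total = 1129.8 DD.
Complete generations = ⌊1129.8 / 517⌋ = 2.

2 generations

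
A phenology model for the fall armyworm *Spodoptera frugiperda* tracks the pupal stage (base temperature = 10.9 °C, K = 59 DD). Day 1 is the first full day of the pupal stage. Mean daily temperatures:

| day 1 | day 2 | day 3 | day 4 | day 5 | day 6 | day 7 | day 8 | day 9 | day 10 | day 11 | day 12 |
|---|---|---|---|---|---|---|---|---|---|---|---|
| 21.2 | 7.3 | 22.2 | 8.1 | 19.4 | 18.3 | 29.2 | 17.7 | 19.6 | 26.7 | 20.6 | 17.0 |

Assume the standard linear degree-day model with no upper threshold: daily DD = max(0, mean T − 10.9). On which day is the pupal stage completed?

day 8

Daily DD above 10.9 °C: 10.3, 0.0, 11.3, 0.0, 8.5, 7.4, 18.3, 6.8, 8.7, 15.8, 9.7, 6.1.
Cumulative: 10.3, 10.3, 21.6, 21.6, 30.1, 37.5, 55.8, 62.6, 71.3, 87.1, 96.8, 102.9.
The total first reaches 59 DD on day 8.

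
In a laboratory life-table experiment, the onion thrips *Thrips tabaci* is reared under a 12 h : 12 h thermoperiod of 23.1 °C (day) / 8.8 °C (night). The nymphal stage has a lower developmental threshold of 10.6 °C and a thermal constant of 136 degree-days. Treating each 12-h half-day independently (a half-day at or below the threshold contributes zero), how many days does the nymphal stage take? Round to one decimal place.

Day half: max(0, 23.1 − 10.6) × 0.5 = 12.5 × 0.5 = 6.25 DD.
Night half: max(0, 8.8 − 10.6) × 0.5 = 0.0 × 0.5 = 0.00 DD.
Per 24 h: 6.25 DD/day.
Duration = 136 / 6.25 = 21.760 ≈ 21.8 days.

21.8 days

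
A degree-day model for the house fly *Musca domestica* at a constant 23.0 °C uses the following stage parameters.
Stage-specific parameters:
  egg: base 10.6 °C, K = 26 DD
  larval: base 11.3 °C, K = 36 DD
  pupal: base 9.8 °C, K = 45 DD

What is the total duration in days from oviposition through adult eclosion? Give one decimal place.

egg: 26 / (23.0 − 10.6) = 26 / 12.4 = 2.097 d.
larval: 36 / (23.0 − 11.3) = 36 / 11.7 = 3.077 d.
pupal: 45 / (23.0 − 9.8) = 45 / 13.2 = 3.409 d.
Sum = 8.583 ≈ 8.6 days.

8.6 days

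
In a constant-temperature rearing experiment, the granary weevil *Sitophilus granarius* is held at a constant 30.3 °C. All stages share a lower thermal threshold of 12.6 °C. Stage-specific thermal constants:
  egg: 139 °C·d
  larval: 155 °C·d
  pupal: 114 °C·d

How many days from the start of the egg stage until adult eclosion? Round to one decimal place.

Daily accumulation at 30.3 °C = 30.3 − 12.6 = 17.7 DD/day.
Total K = 139 + 155 + 114 = 408 DD.
Total duration = 408 / 17.7 = 23.051 ≈ 23.1 days.

23.1 days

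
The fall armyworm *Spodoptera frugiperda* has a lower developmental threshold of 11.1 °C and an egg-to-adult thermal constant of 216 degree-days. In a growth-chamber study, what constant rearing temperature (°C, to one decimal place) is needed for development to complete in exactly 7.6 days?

39.5 °C

Required daily accumulation = 216 / 7.6 = 28.421 DD/day.
T = T_base + 28.421 = 11.1 + 28.421 = 39.521 ≈ 39.5 °C.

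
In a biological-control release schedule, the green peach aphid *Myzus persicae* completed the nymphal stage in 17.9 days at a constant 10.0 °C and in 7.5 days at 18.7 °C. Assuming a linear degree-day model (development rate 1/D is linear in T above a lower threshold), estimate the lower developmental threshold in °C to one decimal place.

3.7 °C

Under the model K = D·(T − T_b), so D₁·(T₁ − T_b) = D₂·(T₂ − T_b).
17.9·(10.0 − T_b) = 7.5·(18.7 − T_b)
T_b = (17.9·10.0 − 7.5·18.7) / (17.9 − 7.5) = 38.75 / 10.4 = 3.726 °C ≈ 3.7 °C.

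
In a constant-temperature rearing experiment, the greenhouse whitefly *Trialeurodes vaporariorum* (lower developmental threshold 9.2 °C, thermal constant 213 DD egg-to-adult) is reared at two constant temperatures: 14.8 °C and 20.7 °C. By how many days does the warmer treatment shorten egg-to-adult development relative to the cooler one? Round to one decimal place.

19.5 days

At 14.8 °C: 213 / (14.8 − 9.2) = 213 / 5.6 = 38.036 d.
At 20.7 °C: 213 / (20.7 − 9.2) = 213 / 11.5 = 18.522 d.
Difference = |38.036 − 18.522| = 19.514 ≈ 19.5 days.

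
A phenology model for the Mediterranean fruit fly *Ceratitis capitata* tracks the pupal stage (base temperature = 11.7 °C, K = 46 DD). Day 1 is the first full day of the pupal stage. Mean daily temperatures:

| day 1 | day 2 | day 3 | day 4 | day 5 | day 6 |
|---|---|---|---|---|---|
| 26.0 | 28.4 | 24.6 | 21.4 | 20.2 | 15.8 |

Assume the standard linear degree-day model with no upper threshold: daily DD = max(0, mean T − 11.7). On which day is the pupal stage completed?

day 4

Daily DD above 11.7 °C: 14.3, 16.7, 12.9, 9.7, 8.5, 4.1.
Cumulative: 14.3, 31.0, 43.9, 53.6, 62.1, 66.2.
The total first reaches 46 DD on day 4.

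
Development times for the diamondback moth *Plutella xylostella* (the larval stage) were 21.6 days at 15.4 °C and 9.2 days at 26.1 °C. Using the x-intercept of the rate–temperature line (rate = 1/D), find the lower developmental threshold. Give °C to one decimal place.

7.5 °C

Under the model K = D·(T − T_b), so D₁·(T₁ − T_b) = D₂·(T₂ − T_b).
21.6·(15.4 − T_b) = 9.2·(26.1 − T_b)
T_b = (21.6·15.4 − 9.2·26.1) / (21.6 − 9.2) = 92.52 / 12.4 = 7.461 °C ≈ 7.5 °C.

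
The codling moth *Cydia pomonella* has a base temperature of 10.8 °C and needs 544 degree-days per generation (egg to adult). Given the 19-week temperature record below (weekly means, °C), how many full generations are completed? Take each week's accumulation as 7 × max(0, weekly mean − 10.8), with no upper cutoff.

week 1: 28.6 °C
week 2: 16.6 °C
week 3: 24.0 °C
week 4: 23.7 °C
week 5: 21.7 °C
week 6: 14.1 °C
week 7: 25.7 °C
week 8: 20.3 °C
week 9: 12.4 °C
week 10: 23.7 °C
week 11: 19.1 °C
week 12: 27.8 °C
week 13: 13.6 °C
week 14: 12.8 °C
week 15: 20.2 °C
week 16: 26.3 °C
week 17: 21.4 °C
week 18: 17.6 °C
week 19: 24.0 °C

2 generations

Weekly DD (7 × max(0, T̄ − 10.8)): 124.6, 40.6, 92.4, 90.3, 76.3, 23.1, 104.3, 66.5, 11.2, 90.3, 58.1, 119.0, 19.6, 14.0, 65.8, 108.5, 74.2, 47.6, 92.4.
Season total = 1318.8 DD.
Complete generations = ⌊1318.8 / 544⌋ = 2.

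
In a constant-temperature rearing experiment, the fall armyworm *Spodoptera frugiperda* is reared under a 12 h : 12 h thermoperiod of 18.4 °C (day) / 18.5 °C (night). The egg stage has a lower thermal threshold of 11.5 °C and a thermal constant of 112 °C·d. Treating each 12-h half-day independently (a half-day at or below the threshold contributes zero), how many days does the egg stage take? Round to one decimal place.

Day half: max(0, 18.4 − 11.5) × 0.5 = 6.9 × 0.5 = 3.45 DD.
Night half: max(0, 18.5 − 11.5) × 0.5 = 7.0 × 0.5 = 3.50 DD.
Per 24 h: 6.95 DD/day.
Duration = 112 / 6.95 = 16.115 ≈ 16.1 days.

16.1 days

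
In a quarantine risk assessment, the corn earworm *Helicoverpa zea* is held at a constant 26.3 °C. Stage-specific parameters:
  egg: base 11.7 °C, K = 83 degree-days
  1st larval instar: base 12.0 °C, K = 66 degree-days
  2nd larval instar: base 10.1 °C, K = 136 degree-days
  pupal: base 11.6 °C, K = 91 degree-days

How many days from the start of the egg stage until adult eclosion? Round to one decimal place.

24.9 days

egg: 83 / (26.3 − 11.7) = 83 / 14.6 = 5.685 d.
1st larval instar: 66 / (26.3 − 12.0) = 66 / 14.3 = 4.615 d.
2nd larval instar: 136 / (26.3 − 10.1) = 136 / 16.2 = 8.395 d.
pupal: 91 / (26.3 − 11.6) = 91 / 14.7 = 6.190 d.
Sum = 24.886 ≈ 24.9 days.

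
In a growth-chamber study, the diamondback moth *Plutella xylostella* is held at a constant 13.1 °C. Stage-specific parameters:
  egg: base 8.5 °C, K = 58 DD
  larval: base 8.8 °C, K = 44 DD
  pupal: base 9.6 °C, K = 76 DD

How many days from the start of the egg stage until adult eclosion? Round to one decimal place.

egg: 58 / (13.1 − 8.5) = 58 / 4.6 = 12.609 d.
larval: 44 / (13.1 − 8.8) = 44 / 4.3 = 10.233 d.
pupal: 76 / (13.1 − 9.6) = 76 / 3.5 = 21.714 d.
Sum = 44.556 ≈ 44.6 days.

44.6 days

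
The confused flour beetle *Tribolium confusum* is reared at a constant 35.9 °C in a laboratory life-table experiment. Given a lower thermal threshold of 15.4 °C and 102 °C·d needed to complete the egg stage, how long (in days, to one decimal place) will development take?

Daily accumulation = 35.9 − 15.4 = 20.5 DD/day.
Duration = 102 / 20.5 = 4.976 ≈ 5.0 days.

5.0 days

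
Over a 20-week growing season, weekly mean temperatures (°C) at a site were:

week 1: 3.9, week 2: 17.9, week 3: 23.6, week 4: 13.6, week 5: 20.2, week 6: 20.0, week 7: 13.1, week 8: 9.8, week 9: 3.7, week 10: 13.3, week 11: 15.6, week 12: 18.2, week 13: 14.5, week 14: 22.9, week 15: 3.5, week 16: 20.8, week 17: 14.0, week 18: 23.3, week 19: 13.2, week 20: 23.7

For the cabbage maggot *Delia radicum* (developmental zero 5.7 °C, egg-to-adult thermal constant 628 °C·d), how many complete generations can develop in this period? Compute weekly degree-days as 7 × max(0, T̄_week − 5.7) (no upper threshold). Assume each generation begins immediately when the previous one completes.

Weekly DD (7 × max(0, T̄ − 5.7)): 0.0, 85.4, 125.3, 55.3, 101.5, 100.1, 51.8, 28.7, 0.0, 53.2, 69.3, 87.5, 61.6, 120.4, 0.0, 105.7, 58.1, 123.2, 52.5, 126.0.
Season total = 1405.6 DD.
Complete generations = ⌊1405.6 / 628⌋ = 2.

2 generations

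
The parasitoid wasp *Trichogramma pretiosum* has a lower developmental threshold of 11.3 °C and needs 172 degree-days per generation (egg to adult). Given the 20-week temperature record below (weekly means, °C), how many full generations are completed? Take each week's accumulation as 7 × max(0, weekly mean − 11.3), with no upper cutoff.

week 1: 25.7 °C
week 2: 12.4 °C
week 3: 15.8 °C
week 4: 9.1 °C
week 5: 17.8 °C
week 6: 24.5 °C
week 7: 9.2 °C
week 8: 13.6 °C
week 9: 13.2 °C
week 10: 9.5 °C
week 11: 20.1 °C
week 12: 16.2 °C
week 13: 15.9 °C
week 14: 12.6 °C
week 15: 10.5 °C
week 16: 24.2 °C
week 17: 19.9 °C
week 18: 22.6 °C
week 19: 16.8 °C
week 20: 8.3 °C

4 generations

Weekly DD (7 × max(0, T̄ − 11.3)): 100.8, 7.7, 31.5, 0.0, 45.5, 92.4, 0.0, 16.1, 13.3, 0.0, 61.6, 34.3, 32.2, 9.1, 0.0, 90.3, 60.2, 79.1, 38.5, 0.0.
Season total = 712.6 DD.
Complete generations = ⌊712.6 / 172⌋ = 4.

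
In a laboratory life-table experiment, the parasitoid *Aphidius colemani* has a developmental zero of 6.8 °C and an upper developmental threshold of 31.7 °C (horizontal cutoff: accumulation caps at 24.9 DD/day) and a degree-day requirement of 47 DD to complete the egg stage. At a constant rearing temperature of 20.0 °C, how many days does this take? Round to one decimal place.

Daily accumulation = 20.0 − 6.8 = 13.2 DD/day.
Duration = 47 / 13.2 = 3.561 ≈ 3.6 days.

3.6 days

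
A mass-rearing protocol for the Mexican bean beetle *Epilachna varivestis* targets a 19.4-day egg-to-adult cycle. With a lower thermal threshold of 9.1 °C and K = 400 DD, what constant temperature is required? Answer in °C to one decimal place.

Required daily accumulation = 400 / 19.4 = 20.619 DD/day.
T = T_base + 20.619 = 9.1 + 20.619 = 29.719 ≈ 29.7 °C.

29.7 °C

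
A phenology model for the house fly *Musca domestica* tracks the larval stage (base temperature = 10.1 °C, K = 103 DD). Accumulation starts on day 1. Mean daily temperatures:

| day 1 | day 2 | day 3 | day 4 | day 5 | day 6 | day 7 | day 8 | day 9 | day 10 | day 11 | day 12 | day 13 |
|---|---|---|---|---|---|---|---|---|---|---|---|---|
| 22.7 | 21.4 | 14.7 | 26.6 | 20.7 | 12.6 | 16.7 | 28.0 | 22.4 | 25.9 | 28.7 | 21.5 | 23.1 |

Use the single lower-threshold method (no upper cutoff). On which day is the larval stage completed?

day 10

Daily DD above 10.1 °C: 12.6, 11.3, 4.6, 16.5, 10.6, 2.5, 6.6, 17.9, 12.3, 15.8, 18.6, 11.4, 13.0.
Cumulative: 12.6, 23.9, 28.5, 45.0, 55.6, 58.1, 64.7, 82.6, 94.9, 110.7, 129.3, 140.7, 153.7.
The total first reaches 103 DD on day 10.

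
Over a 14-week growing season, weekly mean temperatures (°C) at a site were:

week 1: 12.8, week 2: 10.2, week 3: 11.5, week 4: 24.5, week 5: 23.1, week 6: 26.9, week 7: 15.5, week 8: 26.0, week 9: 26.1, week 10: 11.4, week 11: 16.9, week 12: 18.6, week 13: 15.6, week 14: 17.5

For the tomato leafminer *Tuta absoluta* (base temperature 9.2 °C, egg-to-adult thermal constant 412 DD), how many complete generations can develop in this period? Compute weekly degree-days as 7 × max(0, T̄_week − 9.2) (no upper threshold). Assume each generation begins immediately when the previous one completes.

2 generations

Weekly DD (7 × max(0, T̄ − 9.2)): 25.2, 7.0, 16.1, 107.1, 97.3, 123.9, 44.1, 117.6, 118.3, 15.4, 53.9, 65.8, 44.8, 58.1.
Season total = 894.6 DD.
Complete generations = ⌊894.6 / 412⌋ = 2.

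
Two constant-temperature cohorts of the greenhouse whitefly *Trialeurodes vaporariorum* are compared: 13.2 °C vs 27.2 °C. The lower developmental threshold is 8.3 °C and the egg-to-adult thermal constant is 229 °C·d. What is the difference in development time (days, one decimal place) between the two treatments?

34.6 days

At 13.2 °C: 229 / (13.2 − 8.3) = 229 / 4.9 = 46.735 d.
At 27.2 °C: 229 / (27.2 − 8.3) = 229 / 18.9 = 12.116 d.
Difference = |46.735 − 12.116| = 34.618 ≈ 34.6 days.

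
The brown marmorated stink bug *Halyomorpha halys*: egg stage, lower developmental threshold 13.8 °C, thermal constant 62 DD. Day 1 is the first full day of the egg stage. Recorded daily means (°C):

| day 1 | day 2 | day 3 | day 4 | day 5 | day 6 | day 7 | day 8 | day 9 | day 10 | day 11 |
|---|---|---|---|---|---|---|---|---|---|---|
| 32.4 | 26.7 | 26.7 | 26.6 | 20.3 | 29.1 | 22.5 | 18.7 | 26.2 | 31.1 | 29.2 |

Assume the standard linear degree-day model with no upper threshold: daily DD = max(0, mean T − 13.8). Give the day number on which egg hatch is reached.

day 5

Daily DD above 13.8 °C: 18.6, 12.9, 12.9, 12.8, 6.5, 15.3, 8.7, 4.9, 12.4, 17.3, 15.4.
Cumulative: 18.6, 31.5, 44.4, 57.2, 63.7, 79.0, 87.7, 92.6, 105.0, 122.3, 137.7.
The total first reaches 62 DD on day 5.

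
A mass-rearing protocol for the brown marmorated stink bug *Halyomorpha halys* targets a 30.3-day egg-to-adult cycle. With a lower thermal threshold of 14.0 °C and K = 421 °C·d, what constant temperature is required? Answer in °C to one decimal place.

Required daily accumulation = 421 / 30.3 = 13.894 DD/day.
T = T_base + 13.894 = 14.0 + 13.894 = 27.894 ≈ 27.9 °C.

27.9 °C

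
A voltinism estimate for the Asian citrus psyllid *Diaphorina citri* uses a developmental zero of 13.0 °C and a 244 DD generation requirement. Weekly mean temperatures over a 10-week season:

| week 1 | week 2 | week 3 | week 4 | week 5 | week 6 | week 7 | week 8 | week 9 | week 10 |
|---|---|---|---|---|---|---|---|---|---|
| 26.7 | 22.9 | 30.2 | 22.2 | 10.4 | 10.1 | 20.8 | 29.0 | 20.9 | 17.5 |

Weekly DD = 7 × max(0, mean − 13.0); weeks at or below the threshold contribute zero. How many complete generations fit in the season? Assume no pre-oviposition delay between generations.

2 generations

Weekly DD (7 × max(0, T̄ − 13.0)): 95.9, 69.3, 120.4, 64.4, 0.0, 0.0, 54.6, 112.0, 55.3, 31.5.
Season total = 603.4 DD.
Complete generations = ⌊603.4 / 244⌋ = 2.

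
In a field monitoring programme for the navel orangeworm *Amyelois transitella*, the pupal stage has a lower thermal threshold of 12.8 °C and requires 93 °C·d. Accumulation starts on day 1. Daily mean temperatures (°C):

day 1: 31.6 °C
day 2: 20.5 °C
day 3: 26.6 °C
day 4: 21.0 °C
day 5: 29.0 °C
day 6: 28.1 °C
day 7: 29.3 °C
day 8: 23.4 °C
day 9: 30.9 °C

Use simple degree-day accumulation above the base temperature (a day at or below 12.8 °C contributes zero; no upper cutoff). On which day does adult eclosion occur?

Daily DD above 12.8 °C: 18.8, 7.7, 13.8, 8.2, 16.2, 15.3, 16.5, 10.6, 18.1.
Cumulative: 18.8, 26.5, 40.3, 48.5, 64.7, 80.0, 96.5, 107.1, 125.2.
The total first reaches 93 DD on day 7.

day 7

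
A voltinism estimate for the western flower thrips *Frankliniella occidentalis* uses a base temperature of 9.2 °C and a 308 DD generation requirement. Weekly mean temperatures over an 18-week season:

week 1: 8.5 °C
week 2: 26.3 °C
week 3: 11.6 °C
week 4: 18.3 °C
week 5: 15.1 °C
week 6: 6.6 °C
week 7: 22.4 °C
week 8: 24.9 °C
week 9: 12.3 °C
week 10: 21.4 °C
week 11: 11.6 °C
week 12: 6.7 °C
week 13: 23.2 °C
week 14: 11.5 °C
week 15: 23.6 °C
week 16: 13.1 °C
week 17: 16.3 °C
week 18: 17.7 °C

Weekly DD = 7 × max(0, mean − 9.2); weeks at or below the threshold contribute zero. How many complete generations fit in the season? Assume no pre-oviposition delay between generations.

Weekly DD (7 × max(0, T̄ − 9.2)): 0.0, 119.7, 16.8, 63.7, 41.3, 0.0, 92.4, 109.9, 21.7, 85.4, 16.8, 0.0, 98.0, 16.1, 100.8, 27.3, 49.7, 59.5.
Season total = 919.1 DD.
Complete generations = ⌊919.1 / 308⌋ = 2.

2 generations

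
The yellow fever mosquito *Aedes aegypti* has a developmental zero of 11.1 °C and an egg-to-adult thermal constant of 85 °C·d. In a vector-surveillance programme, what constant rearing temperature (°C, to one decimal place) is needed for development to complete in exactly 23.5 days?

14.7 °C

Required daily accumulation = 85 / 23.5 = 3.617 DD/day.
T = T_base + 3.617 = 11.1 + 3.617 = 14.717 ≈ 14.7 °C.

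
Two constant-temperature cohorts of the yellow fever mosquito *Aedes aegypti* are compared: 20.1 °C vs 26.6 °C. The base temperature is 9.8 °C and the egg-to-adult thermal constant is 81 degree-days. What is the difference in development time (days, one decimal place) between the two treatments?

At 20.1 °C: 81 / (20.1 − 9.8) = 81 / 10.3 = 7.864 d.
At 26.6 °C: 81 / (26.6 − 9.8) = 81 / 16.8 = 4.821 d.
Difference = |7.864 − 4.821| = 3.043 ≈ 3.0 days.

3.0 days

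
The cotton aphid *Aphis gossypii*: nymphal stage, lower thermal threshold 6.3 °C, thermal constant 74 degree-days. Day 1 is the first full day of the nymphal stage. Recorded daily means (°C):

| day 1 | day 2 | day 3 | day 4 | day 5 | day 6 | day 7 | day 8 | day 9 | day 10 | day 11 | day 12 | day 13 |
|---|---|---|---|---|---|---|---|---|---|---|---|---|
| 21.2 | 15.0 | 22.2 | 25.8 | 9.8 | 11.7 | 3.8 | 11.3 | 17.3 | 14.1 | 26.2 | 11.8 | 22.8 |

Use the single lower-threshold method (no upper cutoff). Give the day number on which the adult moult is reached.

day 9

Daily DD above 6.3 °C: 14.9, 8.7, 15.9, 19.5, 3.5, 5.4, 0.0, 5.0, 11.0, 7.8, 19.9, 5.5, 16.5.
Cumulative: 14.9, 23.6, 39.5, 59.0, 62.5, 67.9, 67.9, 72.9, 83.9, 91.7, 111.6, 117.1, 133.6.
The total first reaches 74 DD on day 9.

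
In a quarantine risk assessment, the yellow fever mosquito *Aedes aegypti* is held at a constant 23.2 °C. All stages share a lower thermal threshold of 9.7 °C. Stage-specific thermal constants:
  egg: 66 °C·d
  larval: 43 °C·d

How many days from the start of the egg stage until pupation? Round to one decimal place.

Daily accumulation at 23.2 °C = 23.2 − 9.7 = 13.5 DD/day.
Total K = 66 + 43 = 109 DD.
Total duration = 109 / 13.5 = 8.074 ≈ 8.1 days.

8.1 days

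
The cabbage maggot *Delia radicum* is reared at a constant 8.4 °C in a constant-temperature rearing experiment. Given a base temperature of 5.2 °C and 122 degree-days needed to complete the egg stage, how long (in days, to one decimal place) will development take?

Daily accumulation = 8.4 − 5.2 = 3.2 DD/day.
Duration = 122 / 3.2 = 38.125 ≈ 38.1 days.

38.1 days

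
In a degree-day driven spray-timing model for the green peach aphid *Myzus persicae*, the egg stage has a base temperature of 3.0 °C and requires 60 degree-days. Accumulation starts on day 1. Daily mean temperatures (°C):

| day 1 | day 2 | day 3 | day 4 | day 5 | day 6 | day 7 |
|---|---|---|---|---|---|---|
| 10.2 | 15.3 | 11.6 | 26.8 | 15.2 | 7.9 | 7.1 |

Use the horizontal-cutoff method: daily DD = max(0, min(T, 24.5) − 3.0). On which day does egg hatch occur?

Daily DD above 3.0 °C (capped at 21.5): 7.2, 12.3, 8.6, 21.5, 12.2, 4.9, 4.1.
Cumulative: 7.2, 19.5, 28.1, 49.6, 61.8, 66.7, 70.8.
The total first reaches 60 DD on day 5.

day 5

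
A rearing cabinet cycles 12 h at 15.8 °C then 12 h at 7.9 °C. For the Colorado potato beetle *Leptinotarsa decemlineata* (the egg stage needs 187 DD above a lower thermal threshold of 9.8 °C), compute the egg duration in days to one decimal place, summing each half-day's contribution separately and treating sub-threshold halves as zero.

62.3 days

Day half: max(0, 15.8 − 9.8) × 0.5 = 6.0 × 0.5 = 3.00 DD.
Night half: max(0, 7.9 − 9.8) × 0.5 = 0.0 × 0.5 = 0.00 DD.
Per 24 h: 3.00 DD/day.
Duration = 187 / 3.00 = 62.333 ≈ 62.3 days.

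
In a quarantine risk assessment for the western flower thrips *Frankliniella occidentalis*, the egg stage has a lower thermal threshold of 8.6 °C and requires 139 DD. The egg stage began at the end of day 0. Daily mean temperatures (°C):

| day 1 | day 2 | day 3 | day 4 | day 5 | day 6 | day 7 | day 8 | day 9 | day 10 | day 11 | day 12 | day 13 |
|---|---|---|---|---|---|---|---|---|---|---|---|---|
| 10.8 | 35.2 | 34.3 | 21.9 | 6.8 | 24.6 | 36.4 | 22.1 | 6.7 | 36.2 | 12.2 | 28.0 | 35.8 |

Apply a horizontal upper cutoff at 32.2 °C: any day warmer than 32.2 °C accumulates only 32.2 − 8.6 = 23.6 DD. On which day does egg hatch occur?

day 10

Daily DD above 8.6 °C (capped at 23.6): 2.2, 23.6, 23.6, 13.3, 0.0, 16.0, 23.6, 13.5, 0.0, 23.6, 3.6, 19.4, 23.6.
Cumulative: 2.2, 25.8, 49.4, 62.7, 62.7, 78.7, 102.3, 115.8, 115.8, 139.4, 143.0, 162.4, 186.0.
The total first reaches 139 DD on day 10.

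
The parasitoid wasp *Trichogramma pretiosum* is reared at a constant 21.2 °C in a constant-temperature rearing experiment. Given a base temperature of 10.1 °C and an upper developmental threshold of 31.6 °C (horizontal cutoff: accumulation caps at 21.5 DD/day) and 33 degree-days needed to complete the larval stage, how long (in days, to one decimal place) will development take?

Daily accumulation = 21.2 − 10.1 = 11.1 DD/day.
Duration = 33 / 11.1 = 2.973 ≈ 3.0 days.

3.0 days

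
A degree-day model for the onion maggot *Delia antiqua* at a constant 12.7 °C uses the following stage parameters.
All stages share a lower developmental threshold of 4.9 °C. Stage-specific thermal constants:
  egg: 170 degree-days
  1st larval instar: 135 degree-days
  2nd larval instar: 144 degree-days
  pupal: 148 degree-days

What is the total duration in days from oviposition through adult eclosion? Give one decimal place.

Daily accumulation at 12.7 °C = 12.7 − 4.9 = 7.8 DD/day.
Total K = 170 + 135 + 144 + 148 = 597 DD.
Total duration = 597 / 7.8 = 76.538 ≈ 76.5 days.

76.5 days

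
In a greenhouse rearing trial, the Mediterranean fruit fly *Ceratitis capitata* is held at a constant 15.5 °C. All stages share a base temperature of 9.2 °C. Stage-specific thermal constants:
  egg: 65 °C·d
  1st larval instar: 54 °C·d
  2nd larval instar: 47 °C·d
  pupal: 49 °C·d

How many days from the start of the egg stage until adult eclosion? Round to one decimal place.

Daily accumulation at 15.5 °C = 15.5 − 9.2 = 6.3 DD/day.
Total K = 65 + 54 + 47 + 49 = 215 DD.
Total duration = 215 / 6.3 = 34.127 ≈ 34.1 days.

34.1 days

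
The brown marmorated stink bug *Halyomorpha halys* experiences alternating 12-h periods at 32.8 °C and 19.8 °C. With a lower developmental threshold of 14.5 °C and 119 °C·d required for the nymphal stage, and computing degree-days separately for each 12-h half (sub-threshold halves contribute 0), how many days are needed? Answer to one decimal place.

10.1 days

Day half: max(0, 32.8 − 14.5) × 0.5 = 18.3 × 0.5 = 9.15 DD.
Night half: max(0, 19.8 − 14.5) × 0.5 = 5.3 × 0.5 = 2.65 DD.
Per 24 h: 11.80 DD/day.
Duration = 119 / 11.80 = 10.085 ≈ 10.1 days.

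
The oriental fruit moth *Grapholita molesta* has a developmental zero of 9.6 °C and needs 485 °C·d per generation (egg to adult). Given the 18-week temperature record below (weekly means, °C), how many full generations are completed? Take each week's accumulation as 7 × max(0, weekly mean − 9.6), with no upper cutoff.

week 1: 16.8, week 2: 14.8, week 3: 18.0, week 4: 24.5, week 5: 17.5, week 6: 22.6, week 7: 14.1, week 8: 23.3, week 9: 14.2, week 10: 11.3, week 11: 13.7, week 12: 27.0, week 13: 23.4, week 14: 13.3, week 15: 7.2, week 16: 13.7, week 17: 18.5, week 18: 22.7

2 generations

Weekly DD (7 × max(0, T̄ − 9.6)): 50.4, 36.4, 58.8, 104.3, 55.3, 91.0, 31.5, 95.9, 32.2, 11.9, 28.7, 121.8, 96.6, 25.9, 0.0, 28.7, 62.3, 91.7.
Season total = 1023.4 DD.
Complete generations = ⌊1023.4 / 485⌋ = 2.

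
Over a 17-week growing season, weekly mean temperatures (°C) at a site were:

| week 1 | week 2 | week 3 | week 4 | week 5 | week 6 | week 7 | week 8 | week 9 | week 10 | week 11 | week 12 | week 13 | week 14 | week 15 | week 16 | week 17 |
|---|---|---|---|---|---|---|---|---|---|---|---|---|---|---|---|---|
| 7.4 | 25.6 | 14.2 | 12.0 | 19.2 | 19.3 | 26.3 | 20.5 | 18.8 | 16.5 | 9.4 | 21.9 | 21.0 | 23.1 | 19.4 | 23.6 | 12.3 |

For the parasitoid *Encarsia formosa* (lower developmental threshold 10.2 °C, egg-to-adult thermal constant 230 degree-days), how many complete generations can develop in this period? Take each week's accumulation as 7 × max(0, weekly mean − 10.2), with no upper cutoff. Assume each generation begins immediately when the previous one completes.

4 generations

Weekly DD (7 × max(0, T̄ − 10.2)): 0.0, 107.8, 28.0, 12.6, 63.0, 63.7, 112.7, 72.1, 60.2, 44.1, 0.0, 81.9, 75.6, 90.3, 64.4, 93.8, 14.7.
Season total = 984.9 DD.
Complete generations = ⌊984.9 / 230⌋ = 4.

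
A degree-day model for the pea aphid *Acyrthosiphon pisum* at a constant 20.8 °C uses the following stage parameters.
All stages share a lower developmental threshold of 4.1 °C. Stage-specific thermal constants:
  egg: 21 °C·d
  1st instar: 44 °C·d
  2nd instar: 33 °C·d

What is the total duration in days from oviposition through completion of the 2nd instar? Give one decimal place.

Daily accumulation at 20.8 °C = 20.8 − 4.1 = 16.7 DD/day.
Total K = 21 + 44 + 33 = 98 DD.
Total duration = 98 / 16.7 = 5.868 ≈ 5.9 days.

5.9 days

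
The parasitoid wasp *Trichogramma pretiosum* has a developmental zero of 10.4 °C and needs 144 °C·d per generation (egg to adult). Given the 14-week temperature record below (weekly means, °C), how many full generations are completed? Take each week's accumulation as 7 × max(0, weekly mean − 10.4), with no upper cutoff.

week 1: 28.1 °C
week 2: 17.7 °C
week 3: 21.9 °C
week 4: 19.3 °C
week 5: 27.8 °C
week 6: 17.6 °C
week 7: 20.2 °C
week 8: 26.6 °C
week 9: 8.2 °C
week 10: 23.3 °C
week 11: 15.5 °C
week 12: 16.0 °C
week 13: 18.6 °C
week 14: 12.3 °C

Weekly DD (7 × max(0, T̄ − 10.4)): 123.9, 51.1, 80.5, 62.3, 121.8, 50.4, 68.6, 113.4, 0.0, 90.3, 35.7, 39.2, 57.4, 13.3.
Season total = 907.9 DD.
Complete generations = ⌊907.9 / 144⌋ = 6.

6 generations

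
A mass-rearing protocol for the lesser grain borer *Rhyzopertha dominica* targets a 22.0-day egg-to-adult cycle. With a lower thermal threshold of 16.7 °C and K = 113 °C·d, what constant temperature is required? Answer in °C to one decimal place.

21.8 °C

Required daily accumulation = 113 / 22.0 = 5.136 DD/day.
T = T_base + 5.136 = 16.7 + 5.136 = 21.836 ≈ 21.8 °C.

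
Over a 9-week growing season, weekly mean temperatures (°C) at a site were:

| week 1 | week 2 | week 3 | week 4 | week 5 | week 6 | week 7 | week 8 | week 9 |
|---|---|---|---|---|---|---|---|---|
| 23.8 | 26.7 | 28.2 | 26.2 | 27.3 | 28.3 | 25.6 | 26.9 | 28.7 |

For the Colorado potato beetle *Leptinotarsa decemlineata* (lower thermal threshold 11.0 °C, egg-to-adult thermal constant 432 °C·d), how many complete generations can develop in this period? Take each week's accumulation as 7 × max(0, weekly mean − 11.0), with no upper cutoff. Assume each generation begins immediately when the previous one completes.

Weekly DD (7 × max(0, T̄ − 11.0)): 89.6, 109.9, 120.4, 106.4, 114.1, 121.1, 102.2, 111.3, 123.9.
Season total = 998.9 DD.
Complete generations = ⌊998.9 / 432⌋ = 2.

2 generations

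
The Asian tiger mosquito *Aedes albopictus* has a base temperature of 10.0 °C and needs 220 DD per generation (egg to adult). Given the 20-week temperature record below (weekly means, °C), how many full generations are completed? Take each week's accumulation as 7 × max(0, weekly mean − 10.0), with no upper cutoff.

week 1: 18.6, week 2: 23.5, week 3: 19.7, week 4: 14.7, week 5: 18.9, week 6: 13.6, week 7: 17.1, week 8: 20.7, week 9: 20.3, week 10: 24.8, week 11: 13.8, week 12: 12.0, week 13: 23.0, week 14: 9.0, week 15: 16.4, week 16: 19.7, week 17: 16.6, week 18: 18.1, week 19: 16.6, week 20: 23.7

5 generations

Weekly DD (7 × max(0, T̄ − 10.0)): 60.2, 94.5, 67.9, 32.9, 62.3, 25.2, 49.7, 74.9, 72.1, 103.6, 26.6, 14.0, 91.0, 0.0, 44.8, 67.9, 46.2, 56.7, 46.2, 95.9.
Season total = 1132.6 DD.
Complete generations = ⌊1132.6 / 220⌋ = 5.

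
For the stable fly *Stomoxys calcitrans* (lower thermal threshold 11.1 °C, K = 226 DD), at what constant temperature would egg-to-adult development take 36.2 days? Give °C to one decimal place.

17.3 °C

Required daily accumulation = 226 / 36.2 = 6.243 DD/day.
T = T_base + 6.243 = 11.1 + 6.243 = 17.343 ≈ 17.3 °C.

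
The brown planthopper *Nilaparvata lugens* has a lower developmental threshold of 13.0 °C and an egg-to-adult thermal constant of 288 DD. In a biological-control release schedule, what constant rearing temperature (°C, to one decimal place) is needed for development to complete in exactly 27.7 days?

Required daily accumulation = 288 / 27.7 = 10.397 DD/day.
T = T_base + 10.397 = 13.0 + 10.397 = 23.397 ≈ 23.4 °C.

23.4 °C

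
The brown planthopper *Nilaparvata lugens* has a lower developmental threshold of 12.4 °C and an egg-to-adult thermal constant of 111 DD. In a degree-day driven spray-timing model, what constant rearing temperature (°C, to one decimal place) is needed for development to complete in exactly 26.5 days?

16.6 °C

Required daily accumulation = 111 / 26.5 = 4.189 DD/day.
T = T_base + 4.189 = 12.4 + 4.189 = 16.589 ≈ 16.6 °C.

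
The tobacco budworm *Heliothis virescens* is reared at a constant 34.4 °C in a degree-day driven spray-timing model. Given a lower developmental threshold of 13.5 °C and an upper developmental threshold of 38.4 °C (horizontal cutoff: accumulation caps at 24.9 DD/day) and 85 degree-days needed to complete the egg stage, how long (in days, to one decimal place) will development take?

Daily accumulation = 34.4 − 13.5 = 20.9 DD/day.
Duration = 85 / 20.9 = 4.067 ≈ 4.1 days.

4.1 days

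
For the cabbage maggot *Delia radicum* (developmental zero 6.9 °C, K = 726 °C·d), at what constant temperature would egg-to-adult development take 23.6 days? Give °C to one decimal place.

37.7 °C

Required daily accumulation = 726 / 23.6 = 30.763 DD/day.
T = T_base + 30.763 = 6.9 + 30.763 = 37.663 ≈ 37.7 °C.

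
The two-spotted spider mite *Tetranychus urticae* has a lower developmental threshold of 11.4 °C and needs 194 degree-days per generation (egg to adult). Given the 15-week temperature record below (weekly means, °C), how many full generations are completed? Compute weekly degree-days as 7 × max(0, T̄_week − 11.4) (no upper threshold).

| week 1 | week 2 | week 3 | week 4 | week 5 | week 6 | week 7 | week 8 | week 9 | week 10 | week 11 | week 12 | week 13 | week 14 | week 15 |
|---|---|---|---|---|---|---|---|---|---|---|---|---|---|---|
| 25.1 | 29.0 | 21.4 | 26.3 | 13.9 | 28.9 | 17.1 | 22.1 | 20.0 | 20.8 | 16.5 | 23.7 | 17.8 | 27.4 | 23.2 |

Weekly DD (7 × max(0, T̄ − 11.4)): 95.9, 123.2, 70.0, 104.3, 17.5, 122.5, 39.9, 74.9, 60.2, 65.8, 35.7, 86.1, 44.8, 112.0, 82.6.
Season total = 1135.4 DD.
Complete generations = ⌊1135.4 / 194⌋ = 5.

5 generations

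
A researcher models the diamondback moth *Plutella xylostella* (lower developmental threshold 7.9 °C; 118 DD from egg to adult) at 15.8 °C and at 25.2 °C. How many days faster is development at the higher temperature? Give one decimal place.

At 15.8 °C: 118 / (15.8 − 7.9) = 118 / 7.9 = 14.937 d.
At 25.2 °C: 118 / (25.2 − 7.9) = 118 / 17.3 = 6.821 d.
Difference = |14.937 − 6.821| = 8.116 ≈ 8.1 days.

8.1 days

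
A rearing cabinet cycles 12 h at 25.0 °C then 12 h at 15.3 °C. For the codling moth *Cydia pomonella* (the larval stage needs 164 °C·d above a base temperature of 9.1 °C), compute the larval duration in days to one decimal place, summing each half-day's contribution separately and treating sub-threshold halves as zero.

14.8 days

Day half: max(0, 25.0 − 9.1) × 0.5 = 15.9 × 0.5 = 7.95 DD.
Night half: max(0, 15.3 − 9.1) × 0.5 = 6.2 × 0.5 = 3.10 DD.
Per 24 h: 11.05 DD/day.
Duration = 164 / 11.05 = 14.842 ≈ 14.8 days.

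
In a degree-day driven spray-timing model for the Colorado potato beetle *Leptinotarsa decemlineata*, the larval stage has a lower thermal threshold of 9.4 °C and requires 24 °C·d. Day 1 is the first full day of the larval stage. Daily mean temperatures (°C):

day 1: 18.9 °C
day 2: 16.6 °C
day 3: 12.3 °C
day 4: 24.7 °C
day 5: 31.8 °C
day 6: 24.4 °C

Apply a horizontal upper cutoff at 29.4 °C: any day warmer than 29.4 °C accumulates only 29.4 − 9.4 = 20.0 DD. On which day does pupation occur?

day 4

Daily DD above 9.4 °C (capped at 20.0): 9.5, 7.2, 2.9, 15.3, 20.0, 15.0.
Cumulative: 9.5, 16.7, 19.6, 34.9, 54.9, 69.9.
The total first reaches 24 DD on day 4.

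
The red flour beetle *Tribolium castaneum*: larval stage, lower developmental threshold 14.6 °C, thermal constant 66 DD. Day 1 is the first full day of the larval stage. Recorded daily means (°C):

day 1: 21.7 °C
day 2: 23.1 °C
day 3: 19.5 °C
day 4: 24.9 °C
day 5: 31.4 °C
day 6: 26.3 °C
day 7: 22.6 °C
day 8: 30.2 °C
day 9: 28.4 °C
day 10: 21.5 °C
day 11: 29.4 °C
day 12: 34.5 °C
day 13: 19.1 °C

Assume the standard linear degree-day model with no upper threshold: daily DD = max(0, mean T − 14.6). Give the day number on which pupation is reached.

Daily DD above 14.6 °C: 7.1, 8.5, 4.9, 10.3, 16.8, 11.7, 8.0, 15.6, 13.8, 6.9, 14.8, 19.9, 4.5.
Cumulative: 7.1, 15.6, 20.5, 30.8, 47.6, 59.3, 67.3, 82.9, 96.7, 103.6, 118.4, 138.3, 142.8.
The total first reaches 66 DD on day 7.

day 7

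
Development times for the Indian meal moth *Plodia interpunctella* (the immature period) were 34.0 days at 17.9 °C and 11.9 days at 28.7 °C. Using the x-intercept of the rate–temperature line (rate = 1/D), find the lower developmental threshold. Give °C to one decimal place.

Under the model K = D·(T − T_b), so D₁·(T₁ − T_b) = D₂·(T₂ − T_b).
34.0·(17.9 − T_b) = 11.9·(28.7 − T_b)
T_b = (34.0·17.9 − 11.9·28.7) / (34.0 − 11.9) = 267.07 / 22.1 = 12.085 °C ≈ 12.1 °C.

12.1 °C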